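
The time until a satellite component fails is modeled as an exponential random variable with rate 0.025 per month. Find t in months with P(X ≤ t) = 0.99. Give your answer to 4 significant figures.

Set 1 − e^(−λt) = 0.99, so t = −ln(0.01)/λ = 4.6052/0.025 ≈ 184.207 months.

184.2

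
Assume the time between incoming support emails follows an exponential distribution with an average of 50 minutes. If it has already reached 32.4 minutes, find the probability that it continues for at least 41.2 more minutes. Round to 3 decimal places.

0.439

The rate is λ = 1/50 = 0.02 per minute.
The exponential is memoryless, so the remaining time is again Exp(λ): the condition X > 32.4 is irrelevant.
P(X > 41.2) = e^(−0.824) ≈ 0.439.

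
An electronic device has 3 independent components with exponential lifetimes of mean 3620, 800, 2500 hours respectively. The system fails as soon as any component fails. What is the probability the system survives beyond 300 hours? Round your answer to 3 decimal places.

0.561

The first failure time is exponential with rate Σλ_i = 1/3620 + 1/800 + 1/2500 = 0.00192624 per hour.
P(min > 300) = e^(−0.00192624·300) = e^(−0.57787) ≈ 0.561.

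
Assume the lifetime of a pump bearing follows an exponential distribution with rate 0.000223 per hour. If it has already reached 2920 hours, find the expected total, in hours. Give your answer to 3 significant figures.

7400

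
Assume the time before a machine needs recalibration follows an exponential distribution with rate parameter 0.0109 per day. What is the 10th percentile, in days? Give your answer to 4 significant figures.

9.666

Set 1 − e^(−λt) = 0.1, so t = −ln(0.9)/λ = 0.10536/0.0109 ≈ 9.6661 days.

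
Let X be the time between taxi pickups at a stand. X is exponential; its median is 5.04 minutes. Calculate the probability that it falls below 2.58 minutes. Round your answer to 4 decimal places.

For an exponential, median = ln(2)/λ, so λ = ln 2 / 5.04 = 0.137529 per minute.
P(X ≤ 2.58) = 1 − e^(−λ·2.58) = 1 − e^(−0.35483) ≈ 0.2987.

0.2987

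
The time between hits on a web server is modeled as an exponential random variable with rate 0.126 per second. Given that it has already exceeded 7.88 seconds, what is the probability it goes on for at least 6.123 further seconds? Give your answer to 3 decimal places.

0.462

The exponential is memoryless, so the remaining time is again Exp(λ): the condition X > 7.88 is irrelevant.
P(X > 6.123) = e^(−0.7715) ≈ 0.462.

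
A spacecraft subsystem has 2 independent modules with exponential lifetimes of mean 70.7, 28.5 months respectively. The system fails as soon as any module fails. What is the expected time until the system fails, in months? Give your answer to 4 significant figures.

20.31

The first failure time is exponential with rate Σλ_i = 1/70.7 + 1/28.5 = 0.049232 per month.
E[min] = 1/Σλ = 1/0.049232 = 20.312 months.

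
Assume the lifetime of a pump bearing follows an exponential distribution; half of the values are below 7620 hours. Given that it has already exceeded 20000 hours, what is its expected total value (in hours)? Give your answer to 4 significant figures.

30990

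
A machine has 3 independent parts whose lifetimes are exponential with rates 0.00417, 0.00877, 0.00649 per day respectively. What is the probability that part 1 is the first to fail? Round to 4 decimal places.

The time to first failure is exponential with rate Σλ = 0.00417 + 0.00877 + 0.00649 = 0.01943.
P(part 1 first) = λ_1/Σλ = 0.00417/0.01943 ≈ 0.2146.

0.2146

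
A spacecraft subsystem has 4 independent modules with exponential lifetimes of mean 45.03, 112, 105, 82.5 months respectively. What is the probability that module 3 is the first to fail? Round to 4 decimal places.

Rates: λ_i = 1/mean_i → 0.0222074, 0.00892857, 0.00952381, 0.0121212; Σλ = 0.052781.
P(module 3 first) = λ_3/Σλ = 0.00952381/0.052781 ≈ 0.1804.

0.1804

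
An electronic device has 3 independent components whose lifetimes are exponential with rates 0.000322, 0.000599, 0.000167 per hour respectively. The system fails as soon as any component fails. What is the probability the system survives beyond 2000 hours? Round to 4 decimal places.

The time to first failure is exponential with rate Σλ = 0.000322 + 0.000599 + 0.000167 = 0.001088.
P(min > 2000) = e^(−0.001088·2000) = e^(−2.176) ≈ 0.1135.

0.1135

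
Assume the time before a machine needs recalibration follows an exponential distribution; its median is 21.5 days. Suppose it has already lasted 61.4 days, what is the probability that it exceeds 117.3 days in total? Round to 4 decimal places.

For an exponential, median = ln(2)/λ, so λ = ln 2 / 21.5 = 0.0322394 per day.
P(X > s+t | X > s) = e^(−λ(s+t))/e^(−λs) = e^(−λt), independent of s = 61.4.
P(X > 55.9) = e^(−1.8022) ≈ 0.1649.

0.1649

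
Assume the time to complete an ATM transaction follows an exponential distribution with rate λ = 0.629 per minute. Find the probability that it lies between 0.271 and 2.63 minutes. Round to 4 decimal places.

P(0.271 < X < 2.63) = e^(−λ·0.271) − e^(−λ·2.63) = 0.84328 − 0.19123 ≈ 0.6520.

0.6520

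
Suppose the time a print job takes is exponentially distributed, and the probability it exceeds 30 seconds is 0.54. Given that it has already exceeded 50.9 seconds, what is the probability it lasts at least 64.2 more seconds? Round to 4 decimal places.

From e^(−λ·30) = 0.54, λ = −ln(0.54)/30 = 0.0205395.
Memoryless: P(X > 50.9+64.2 | X > 50.9) = P(X > 64.2) = e^(−0.0205395·64.2) ≈ 0.2675.

0.2675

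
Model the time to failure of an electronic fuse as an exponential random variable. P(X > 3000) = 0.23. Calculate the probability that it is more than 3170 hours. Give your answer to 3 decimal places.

e^(−λ·3000) = 0.23 ⇒ λ = −ln(0.23)/3000 = 0.000489892.
P(X > 3170) = e^(−0.000489892·3170) = e^(−1.553) ≈ 0.212.

0.212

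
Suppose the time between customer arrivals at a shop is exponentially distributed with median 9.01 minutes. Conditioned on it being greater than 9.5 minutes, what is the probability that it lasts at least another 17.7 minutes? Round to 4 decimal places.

0.2562

For an exponential, median = ln(2)/λ, so λ = ln 2 / 9.01 = 0.0769309 per minute.
P(X > s+t | X > s) = e^(−λ(s+t))/e^(−λs) = e^(−λt), independent of s = 9.5.
P(X > 17.7) = e^(−1.3617) ≈ 0.2562.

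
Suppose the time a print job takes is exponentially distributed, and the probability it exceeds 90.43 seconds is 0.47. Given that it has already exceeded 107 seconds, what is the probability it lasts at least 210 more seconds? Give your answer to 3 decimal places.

0.173

From e^(−λ·90.43) = 0.47, λ = −ln(0.47)/90.43 = 0.00834925.
Memoryless: P(X > 107+210 | X > 107) = P(X > 210) = e^(−0.00834925·210) ≈ 0.173.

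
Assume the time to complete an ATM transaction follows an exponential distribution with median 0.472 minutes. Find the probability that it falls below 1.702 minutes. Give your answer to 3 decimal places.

For an exponential, median = ln(2)/λ, so λ = ln 2 / 0.472 = 1.46853 per minute.
P(X ≤ 1.702) = 1 − e^(−λ·1.702) = 1 − e^(−2.4994) ≈ 0.918.

0.918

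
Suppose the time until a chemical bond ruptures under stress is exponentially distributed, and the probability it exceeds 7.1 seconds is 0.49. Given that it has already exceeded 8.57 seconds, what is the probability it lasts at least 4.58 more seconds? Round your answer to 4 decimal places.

From e^(−λ·7.1) = 0.49, λ = −ln(0.49)/7.1 = 0.100472.
Memoryless: P(X > 8.57+4.58 | X > 8.57) = P(X > 4.58) = e^(−0.100472·4.58) ≈ 0.6312.

0.6312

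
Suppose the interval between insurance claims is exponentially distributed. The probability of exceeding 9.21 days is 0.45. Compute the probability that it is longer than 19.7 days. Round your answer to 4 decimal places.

e^(−λ·9.21) = 0.45 ⇒ λ = −ln(0.45)/9.21 = 0.0867001.
P(X > 19.7) = e^(−0.0867001·19.7) = e^(−1.708) ≈ 0.1812.

0.1812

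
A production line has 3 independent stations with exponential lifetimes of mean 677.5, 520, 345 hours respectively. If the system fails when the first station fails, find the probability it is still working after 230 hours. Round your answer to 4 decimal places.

0.2349

The first failure time is exponential with rate Σλ_i = 1/677.5 + 1/520 + 1/345 = 0.00629764 per hour.
P(min > 230) = e^(−0.00629764·230) = e^(−1.4485) ≈ 0.2349.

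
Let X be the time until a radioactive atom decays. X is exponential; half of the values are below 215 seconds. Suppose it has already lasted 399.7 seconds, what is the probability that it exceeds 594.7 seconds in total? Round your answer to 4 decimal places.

For an exponential, median = ln(2)/λ, so λ = ln 2 / 215 = 0.00322394 per second.
P(X > s+t | X > s) = e^(−λ(s+t))/e^(−λs) = e^(−λt), independent of s = 399.7.
P(X > 195) = e^(−0.62867) ≈ 0.5333.

0.5333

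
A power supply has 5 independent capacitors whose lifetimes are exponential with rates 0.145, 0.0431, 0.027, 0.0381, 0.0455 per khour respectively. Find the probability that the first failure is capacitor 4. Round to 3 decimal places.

The time to first failure is exponential with rate Σλ = 0.145 + 0.0431 + 0.027 + 0.0381 + 0.0455 = 0.2987.
P(capacitor 4 first) = λ_4/Σλ = 0.0381/0.2987 ≈ 0.128.

0.128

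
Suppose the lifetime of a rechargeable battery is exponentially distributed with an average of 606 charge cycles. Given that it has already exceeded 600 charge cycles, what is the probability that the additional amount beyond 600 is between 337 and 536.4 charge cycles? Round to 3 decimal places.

The rate is λ = 1/606 = 0.00165017 per charge cycle.
Memoryless: the residual past 600 is again Exp(λ).
P(337 < residual < 536.4) = e^(−λ·337) − e^(−λ·536.4) = 0.57344 − 0.41265 ≈ 0.161.

0.161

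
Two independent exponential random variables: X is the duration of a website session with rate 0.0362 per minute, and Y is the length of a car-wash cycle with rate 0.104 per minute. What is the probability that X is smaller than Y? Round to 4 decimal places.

0.2582

λ_1 = 0.0362, λ_2 = 0.104.
For independent exponentials, P(X < Y) = λ_1/(λ_1+λ_2) = 0.0362/0.1402 ≈ 0.2582.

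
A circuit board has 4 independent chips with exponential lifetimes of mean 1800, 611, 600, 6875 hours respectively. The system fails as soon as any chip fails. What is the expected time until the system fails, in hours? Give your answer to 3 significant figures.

250

The first failure time is exponential with rate Σλ_i = 1/1800 + 1/611 + 1/600 + 1/6875 = 0.00400434 per hour.
E[min] = 1/Σλ = 1/0.00400434 = 249.729 hours.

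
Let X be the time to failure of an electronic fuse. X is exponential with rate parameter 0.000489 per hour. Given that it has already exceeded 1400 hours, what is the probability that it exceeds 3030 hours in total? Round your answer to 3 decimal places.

By the memoryless property, P(X > 1400+1630 | X > 1400) = P(X > 1630).
P(X > 1630) = e^(−0.79707) ≈ 0.451.

0.451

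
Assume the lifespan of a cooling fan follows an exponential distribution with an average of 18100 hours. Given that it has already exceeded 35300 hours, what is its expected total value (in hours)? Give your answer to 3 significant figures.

53400

The rate is λ = 1/18100 = 0.0000552486 per hour.
By memorylessness, E[X | X > 35300] = 35300 + 1/λ = 35300 + 18100 = 53400 hours.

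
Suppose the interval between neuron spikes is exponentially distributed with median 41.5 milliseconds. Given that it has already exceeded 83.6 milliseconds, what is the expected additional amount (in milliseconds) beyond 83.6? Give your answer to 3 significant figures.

59.9

For an exponential, median = ln(2)/λ, so λ = ln 2 / 41.5 = 0.0167023 per millisecond.
By memorylessness, the remaining amount past any threshold is again Exp(λ) with mean 1/λ = 59.8718 milliseconds.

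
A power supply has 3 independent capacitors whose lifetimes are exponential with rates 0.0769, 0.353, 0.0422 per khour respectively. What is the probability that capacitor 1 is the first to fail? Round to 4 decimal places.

0.1629

The time to first failure is exponential with rate Σλ = 0.0769 + 0.353 + 0.0422 = 0.4721.
P(capacitor 1 first) = λ_1/Σλ = 0.0769/0.4721 ≈ 0.1629.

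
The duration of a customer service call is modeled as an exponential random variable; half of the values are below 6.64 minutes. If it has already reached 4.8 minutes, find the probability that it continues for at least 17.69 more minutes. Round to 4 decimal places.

0.1578

For an exponential, median = ln(2)/λ, so λ = ln 2 / 6.64 = 0.10439 per minute.
P(X > s+t | X > s) = e^(−λ(s+t))/e^(−λs) = e^(−λt), independent of s = 4.8.
P(X > 17.69) = e^(−1.8467) ≈ 0.1578.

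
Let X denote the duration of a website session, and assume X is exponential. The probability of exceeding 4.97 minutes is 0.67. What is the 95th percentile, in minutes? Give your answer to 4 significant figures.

e^(−λ·4.97) = 0.67 ⇒ λ = −ln(0.67)/4.97 = 0.080579.
95th percentile: 1 − e^(−λt) = 0.95, t = −ln(0.05)/λ = 37.1776 minutes.

37.18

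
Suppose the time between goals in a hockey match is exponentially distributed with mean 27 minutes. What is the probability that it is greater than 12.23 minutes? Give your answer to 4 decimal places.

0.6357

The rate is λ = 1/27 = 0.037037 per minute.
P(X > 12.23) = e^(−λ·12.23) = e^(−0.45296) ≈ 0.6357.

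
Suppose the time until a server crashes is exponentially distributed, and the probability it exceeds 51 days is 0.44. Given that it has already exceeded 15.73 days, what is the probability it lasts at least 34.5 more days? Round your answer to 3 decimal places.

From e^(−λ·51) = 0.44, λ = −ln(0.44)/51 = 0.0160977.
Memoryless: P(X > 15.73+34.5 | X > 15.73) = P(X > 34.5) = e^(−0.0160977·34.5) ≈ 0.574.

0.574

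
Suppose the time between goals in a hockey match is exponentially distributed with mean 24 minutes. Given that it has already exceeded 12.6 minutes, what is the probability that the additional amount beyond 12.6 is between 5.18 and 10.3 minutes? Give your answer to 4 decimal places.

0.1548

The rate is λ = 1/24 = 0.0416667 per minute.
Memoryless: the residual past 12.6 is again Exp(λ).
P(5.18 < residual < 10.3) = e^(−λ·5.18) − e^(−λ·10.3) = 0.80587 − 0.65105 ≈ 0.1548.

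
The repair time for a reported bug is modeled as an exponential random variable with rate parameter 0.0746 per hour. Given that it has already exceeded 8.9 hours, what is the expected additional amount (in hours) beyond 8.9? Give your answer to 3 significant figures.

By memorylessness, the remaining amount past any threshold is again Exp(λ) with mean 1/λ = 13.4048 hours.

13.4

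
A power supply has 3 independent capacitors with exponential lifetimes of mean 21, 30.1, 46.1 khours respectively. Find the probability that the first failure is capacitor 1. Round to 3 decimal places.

Rates: λ_i = 1/mean_i → 0.047619, 0.0332226, 0.021692; Σλ = 0.102534.
P(capacitor 1 first) = λ_1/Σλ = 0.047619/0.102534 ≈ 0.464.

0.464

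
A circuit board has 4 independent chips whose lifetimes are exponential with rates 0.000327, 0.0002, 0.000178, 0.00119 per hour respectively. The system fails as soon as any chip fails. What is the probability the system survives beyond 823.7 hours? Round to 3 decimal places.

The time to first failure is exponential with rate Σλ = 0.000327 + 0.0002 + 0.000178 + 0.00119 = 0.001895.
P(min > 823.7) = e^(−0.001895·823.7) = e^(−1.5609) ≈ 0.210.

0.210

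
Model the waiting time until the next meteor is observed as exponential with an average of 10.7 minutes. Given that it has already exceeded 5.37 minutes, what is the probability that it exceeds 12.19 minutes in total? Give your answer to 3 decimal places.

The rate is λ = 1/10.7 = 0.0934579 per minute.
P(X > s+t | X > s) = e^(−λ(s+t))/e^(−λs) = e^(−λt), independent of s = 5.37.
P(X > 6.82) = e^(−0.63738) ≈ 0.529.

0.529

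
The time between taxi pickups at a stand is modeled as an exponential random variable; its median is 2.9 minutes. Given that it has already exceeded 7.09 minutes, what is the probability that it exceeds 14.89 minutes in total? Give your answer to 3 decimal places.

0.155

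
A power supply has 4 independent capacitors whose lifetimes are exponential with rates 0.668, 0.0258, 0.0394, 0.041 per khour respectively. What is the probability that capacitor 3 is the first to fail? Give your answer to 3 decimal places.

0.051

The time to first failure is exponential with rate Σλ = 0.668 + 0.0258 + 0.0394 + 0.041 = 0.7742.
P(capacitor 3 first) = λ_3/Σλ = 0.0394/0.7742 ≈ 0.051.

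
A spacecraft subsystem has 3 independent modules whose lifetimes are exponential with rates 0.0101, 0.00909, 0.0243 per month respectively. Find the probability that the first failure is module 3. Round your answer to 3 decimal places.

0.559

The time to first failure is exponential with rate Σλ = 0.0101 + 0.00909 + 0.0243 = 0.04349.
P(module 3 first) = λ_3/Σλ = 0.0243/0.04349 ≈ 0.559.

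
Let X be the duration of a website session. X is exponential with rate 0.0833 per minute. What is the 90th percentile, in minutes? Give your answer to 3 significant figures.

Set 1 − e^(−λt) = 0.9, so t = −ln(0.1)/λ = 2.3026/0.0833 ≈ 27.6421 minutes.

27.6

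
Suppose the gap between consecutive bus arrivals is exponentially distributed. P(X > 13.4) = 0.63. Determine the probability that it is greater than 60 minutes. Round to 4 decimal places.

e^(−λ·13.4) = 0.63 ⇒ λ = −ln(0.63)/13.4 = 0.0344803.
P(X > 60) = e^(−0.0344803·60) = e^(−2.0688) ≈ 0.1263.

0.1263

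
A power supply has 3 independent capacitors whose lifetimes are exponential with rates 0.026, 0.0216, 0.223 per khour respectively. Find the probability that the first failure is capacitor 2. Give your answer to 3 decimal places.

0.080

The time to first failure is exponential with rate Σλ = 0.026 + 0.0216 + 0.223 = 0.2706.
P(capacitor 2 first) = λ_2/Σλ = 0.0216/0.2706 ≈ 0.080.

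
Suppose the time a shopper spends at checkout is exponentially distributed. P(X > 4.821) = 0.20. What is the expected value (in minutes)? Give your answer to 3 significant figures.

3.00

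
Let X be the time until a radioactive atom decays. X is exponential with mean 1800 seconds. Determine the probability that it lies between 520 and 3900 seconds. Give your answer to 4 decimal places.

The rate is λ = 1/1800 = 0.000555556 per second.
P(520 < X < 3900) = e^(−λ·520) − e^(−λ·3900) = 0.74910 − 0.11456 ≈ 0.6345.

0.6345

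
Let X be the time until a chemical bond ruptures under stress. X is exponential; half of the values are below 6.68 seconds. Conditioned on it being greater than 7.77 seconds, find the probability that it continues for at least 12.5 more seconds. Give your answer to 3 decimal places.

For an exponential, median = ln(2)/λ, so λ = ln 2 / 6.68 = 0.103765 per second.
P(X > s+t | X > s) = e^(−λ(s+t))/e^(−λs) = e^(−λt), independent of s = 7.77.
P(X > 12.5) = e^(−1.2971) ≈ 0.273.

0.273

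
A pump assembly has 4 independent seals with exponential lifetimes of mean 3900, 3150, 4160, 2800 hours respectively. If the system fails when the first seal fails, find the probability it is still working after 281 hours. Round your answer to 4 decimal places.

0.7195

The first failure time is exponential with rate Σλ_i = 1/3900 + 1/3150 + 1/4160 + 1/2800 = 0.0011714 per hour.
P(min > 281) = e^(−0.0011714·281) = e^(−0.32916) ≈ 0.7195.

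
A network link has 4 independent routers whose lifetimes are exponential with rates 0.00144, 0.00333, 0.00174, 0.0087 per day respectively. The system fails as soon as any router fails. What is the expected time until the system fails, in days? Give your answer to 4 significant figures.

The time to first failure is exponential with rate Σλ = 0.00144 + 0.00333 + 0.00174 + 0.0087 = 0.01521.
E[min] = 1/Σλ = 1/0.01521 = 65.7462 days.

65.75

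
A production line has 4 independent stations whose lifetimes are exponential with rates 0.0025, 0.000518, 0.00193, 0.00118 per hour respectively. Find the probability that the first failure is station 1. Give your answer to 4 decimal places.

0.4080

The time to first failure is exponential with rate Σλ = 0.0025 + 0.000518 + 0.00193 + 0.00118 = 0.006128.
P(station 1 first) = λ_1/Σλ = 0.0025/0.006128 ≈ 0.4080.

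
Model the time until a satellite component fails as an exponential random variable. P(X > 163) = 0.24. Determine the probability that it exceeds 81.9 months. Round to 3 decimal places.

0.488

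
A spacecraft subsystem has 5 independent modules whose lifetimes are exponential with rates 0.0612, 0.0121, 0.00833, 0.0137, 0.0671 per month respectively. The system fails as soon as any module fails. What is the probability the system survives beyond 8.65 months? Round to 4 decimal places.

The time to first failure is exponential with rate Σλ = 0.0612 + 0.0121 + 0.00833 + 0.0137 + 0.0671 = 0.16243.
P(min > 8.65) = e^(−0.16243·8.65) = e^(−1.405) ≈ 0.2454.

0.2454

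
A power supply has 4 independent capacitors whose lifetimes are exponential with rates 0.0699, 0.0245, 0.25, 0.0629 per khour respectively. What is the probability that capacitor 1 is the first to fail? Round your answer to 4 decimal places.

The time to first failure is exponential with rate Σλ = 0.0699 + 0.0245 + 0.25 + 0.0629 = 0.4073.
P(capacitor 1 first) = λ_1/Σλ = 0.0699/0.4073 ≈ 0.1716.

0.1716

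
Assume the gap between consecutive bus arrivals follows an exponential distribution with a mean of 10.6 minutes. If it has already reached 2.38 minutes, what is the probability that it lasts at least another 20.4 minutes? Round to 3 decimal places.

The rate is λ = 1/10.6 = 0.0943396 per minute.
The exponential is memoryless, so the remaining time is again Exp(λ): the condition X > 2.38 is irrelevant.
P(X > 20.4) = e^(−1.9245) ≈ 0.146.

0.146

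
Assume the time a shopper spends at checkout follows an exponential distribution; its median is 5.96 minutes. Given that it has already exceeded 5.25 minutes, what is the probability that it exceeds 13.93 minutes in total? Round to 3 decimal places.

For an exponential, median = ln(2)/λ, so λ = ln 2 / 5.96 = 0.1163 per minute.
The exponential is memoryless, so the remaining time is again Exp(λ): the condition X > 5.25 is irrelevant.
P(X > 8.68) = e^(−1.0095) ≈ 0.364.

0.364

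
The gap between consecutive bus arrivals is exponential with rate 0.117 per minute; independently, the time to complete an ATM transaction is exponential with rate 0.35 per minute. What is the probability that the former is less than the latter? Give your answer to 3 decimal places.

λ_1 = 0.117, λ_2 = 0.35.
For independent exponentials, P(the former < the latter) = λ_1/(λ_1+λ_2) = 0.117/0.467 ≈ 0.251.

0.251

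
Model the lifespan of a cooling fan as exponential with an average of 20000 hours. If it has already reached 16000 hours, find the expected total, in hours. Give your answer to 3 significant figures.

36000

The rate is λ = 1/20000 = 0.00005 per hour.
By memorylessness, E[X | X > 16000] = 16000 + 1/λ = 16000 + 20000 = 36000 hours.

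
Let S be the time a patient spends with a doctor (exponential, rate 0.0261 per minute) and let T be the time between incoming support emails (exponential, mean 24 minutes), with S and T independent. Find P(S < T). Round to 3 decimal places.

0.385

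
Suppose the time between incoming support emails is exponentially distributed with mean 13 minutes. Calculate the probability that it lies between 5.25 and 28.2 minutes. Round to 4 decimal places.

The rate is λ = 1/13 = 0.0769231 per minute.
P(5.25 < X < 28.2) = e^(−λ·5.25) − e^(−λ·28.2) = 0.66775 − 0.11427 ≈ 0.5535.

0.5535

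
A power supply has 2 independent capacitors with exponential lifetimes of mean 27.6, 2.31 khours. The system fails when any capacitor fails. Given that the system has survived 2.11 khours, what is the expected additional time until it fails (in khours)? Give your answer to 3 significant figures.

2.13

First-failure rate Σλ = 1/27.6 + 1/2.31 = 0.469132.
By memorylessness the expected residual is 1/Σλ = 2.13159 khours, regardless of the 2.11 already elapsed.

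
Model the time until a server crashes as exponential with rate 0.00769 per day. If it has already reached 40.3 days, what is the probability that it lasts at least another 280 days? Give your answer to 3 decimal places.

0.116

The exponential is memoryless, so the remaining time is again Exp(λ): the condition X > 40.3 is irrelevant.
P(X > 280) = e^(−2.1532) ≈ 0.116.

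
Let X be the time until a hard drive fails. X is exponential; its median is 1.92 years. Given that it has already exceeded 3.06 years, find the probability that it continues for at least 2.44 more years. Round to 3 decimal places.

0.414

For an exponential, median = ln(2)/λ, so λ = ln 2 / 1.92 = 0.361014 per year.
P(X > s+t | X > s) = e^(−λ(s+t))/e^(−λs) = e^(−λt), independent of s = 3.06.
P(X > 2.44) = e^(−0.88087) ≈ 0.414.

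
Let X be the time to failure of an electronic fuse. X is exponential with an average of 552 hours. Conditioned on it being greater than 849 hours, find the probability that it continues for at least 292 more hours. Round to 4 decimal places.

The rate is λ = 1/552 = 0.00181159 per hour.
By the memoryless property, P(X > 849+292 | X > 849) = P(X > 292).
P(X > 292) = e^(−0.52899) ≈ 0.5892.

0.5892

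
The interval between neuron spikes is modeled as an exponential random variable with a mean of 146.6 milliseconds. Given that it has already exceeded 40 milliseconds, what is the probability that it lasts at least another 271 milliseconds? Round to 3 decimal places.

0.157

The rate is λ = 1/146.6 = 0.00682128 per millisecond.
The exponential is memoryless, so the remaining time is again Exp(λ): the condition X > 40 is irrelevant.
P(X > 271) = e^(−1.8486) ≈ 0.157.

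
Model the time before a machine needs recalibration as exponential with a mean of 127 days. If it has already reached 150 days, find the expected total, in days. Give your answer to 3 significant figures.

277

The rate is λ = 1/127 = 0.00787402 per day.
By memorylessness, E[X | X > 150] = 150 + 1/λ = 150 + 127 = 277 days.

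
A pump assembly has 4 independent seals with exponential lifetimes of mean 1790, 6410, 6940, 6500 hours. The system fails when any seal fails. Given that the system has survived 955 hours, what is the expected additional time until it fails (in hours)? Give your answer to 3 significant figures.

First-failure rate Σλ = 1/1790 + 1/6410 + 1/6940 + 1/6500 = 0.0010126.
By memorylessness the expected residual is 1/Σλ = 987.553 hours, regardless of the 955 already elapsed.

988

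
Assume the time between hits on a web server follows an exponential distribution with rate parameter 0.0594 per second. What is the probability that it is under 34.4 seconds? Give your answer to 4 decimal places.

0.8704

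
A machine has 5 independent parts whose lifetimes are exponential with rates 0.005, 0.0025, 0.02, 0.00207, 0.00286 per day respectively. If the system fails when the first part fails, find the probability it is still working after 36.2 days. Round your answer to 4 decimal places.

0.3091

The time to first failure is exponential with rate Σλ = 0.005 + 0.0025 + 0.02 + 0.00207 + 0.00286 = 0.03243.
P(min > 36.2) = e^(−0.03243·36.2) = e^(−1.174) ≈ 0.3091.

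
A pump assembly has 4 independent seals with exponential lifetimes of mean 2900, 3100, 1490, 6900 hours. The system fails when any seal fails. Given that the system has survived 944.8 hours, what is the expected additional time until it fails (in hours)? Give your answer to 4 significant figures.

674.1

First-failure rate Σλ = 1/2900 + 1/3100 + 1/1490 + 1/6900 = 0.00148348.
By memorylessness the expected residual is 1/Σλ = 674.092 hours, regardless of the 944.8 already elapsed.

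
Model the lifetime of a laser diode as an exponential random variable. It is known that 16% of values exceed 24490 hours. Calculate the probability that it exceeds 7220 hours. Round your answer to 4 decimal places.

e^(−λ·24490) = 0.16 ⇒ λ = −ln(0.16)/24490 = 0.0000748298.
P(X > 7220) = e^(−0.0000748298·7220) = e^(−0.54027) ≈ 0.5826.

0.5826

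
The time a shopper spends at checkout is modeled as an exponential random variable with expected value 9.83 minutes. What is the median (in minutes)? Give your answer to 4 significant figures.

6.814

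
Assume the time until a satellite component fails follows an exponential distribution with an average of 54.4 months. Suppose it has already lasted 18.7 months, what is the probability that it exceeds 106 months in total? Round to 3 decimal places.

The rate is λ = 1/54.4 = 0.0183824 per month.
By the memoryless property, P(X > 18.7+87.3 | X > 18.7) = P(X > 87.3).
P(X > 87.3) = e^(−1.6048) ≈ 0.201.

0.201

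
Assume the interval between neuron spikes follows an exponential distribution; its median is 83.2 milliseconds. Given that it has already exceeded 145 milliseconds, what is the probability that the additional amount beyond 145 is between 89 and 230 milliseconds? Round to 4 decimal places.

For an exponential, median = ln(2)/λ, so λ = ln 2 / 83.2 = 0.0083311 per millisecond.
Memoryless: the residual past 145 is again Exp(λ).
P(89 < residual < 230) = e^(−λ·89) − e^(−λ·230) = 0.47641 − 0.14717 ≈ 0.3292.

0.3292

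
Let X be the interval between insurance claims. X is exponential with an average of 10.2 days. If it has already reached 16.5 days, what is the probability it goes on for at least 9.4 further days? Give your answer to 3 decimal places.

0.398

The rate is λ = 1/10.2 = 0.0980392 per day.
The exponential is memoryless, so the remaining time is again Exp(λ): the condition X > 16.5 is irrelevant.
P(X > 9.4) = e^(−0.92157) ≈ 0.398.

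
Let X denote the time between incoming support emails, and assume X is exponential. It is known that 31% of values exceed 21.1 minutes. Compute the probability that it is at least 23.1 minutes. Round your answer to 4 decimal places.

0.2774

e^(−λ·21.1) = 0.31 ⇒ λ = −ln(0.31)/21.1 = 0.0555063.
P(X > 23.1) = e^(−0.0555063·23.1) = e^(−1.2822) ≈ 0.2774.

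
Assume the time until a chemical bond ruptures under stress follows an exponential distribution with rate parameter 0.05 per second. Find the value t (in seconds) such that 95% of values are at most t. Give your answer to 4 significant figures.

59.91

Set 1 − e^(−λt) = 0.95, so t = −ln(0.05)/λ = 2.9957/0.05 ≈ 59.9146 seconds.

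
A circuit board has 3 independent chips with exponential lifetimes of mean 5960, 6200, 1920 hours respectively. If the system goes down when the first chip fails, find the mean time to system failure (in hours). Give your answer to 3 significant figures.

The first failure time is exponential with rate Σλ_i = 1/5960 + 1/6200 + 1/1920 = 0.000849909 per hour.
E[min] = 1/Σλ = 1/0.000849909 = 1176.6 hours.

1180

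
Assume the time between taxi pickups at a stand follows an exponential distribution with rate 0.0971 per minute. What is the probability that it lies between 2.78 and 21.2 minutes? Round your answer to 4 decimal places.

P(2.78 < X < 21.2) = e^(−λ·2.78) − e^(−λ·21.2) = 0.76343 − 0.12764 ≈ 0.6358.

0.6358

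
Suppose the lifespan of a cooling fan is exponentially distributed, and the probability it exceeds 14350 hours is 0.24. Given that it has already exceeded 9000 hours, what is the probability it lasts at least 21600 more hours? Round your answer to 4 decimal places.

0.1167

From e^(−λ·14350) = 0.24, λ = −ln(0.24)/14350 = 0.0000994506.
Memoryless: P(X > 9000+21600 | X > 9000) = P(X > 21600) = e^(−0.0000994506·21600) ≈ 0.1167.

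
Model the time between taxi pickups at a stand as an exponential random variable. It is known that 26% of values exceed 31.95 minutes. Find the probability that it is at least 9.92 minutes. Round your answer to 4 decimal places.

e^(−λ·31.95) = 0.26 ⇒ λ = −ln(0.26)/31.95 = 0.0421619.
P(X > 9.92) = e^(−0.0421619·9.92) = e^(−0.41825) ≈ 0.6582.

0.6582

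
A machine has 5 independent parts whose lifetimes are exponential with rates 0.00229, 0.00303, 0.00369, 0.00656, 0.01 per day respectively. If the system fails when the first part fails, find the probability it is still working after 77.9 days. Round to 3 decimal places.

The time to first failure is exponential with rate Σλ = 0.00229 + 0.00303 + 0.00369 + 0.00656 + 0.01 = 0.02557.
P(min > 77.9) = e^(−0.02557·77.9) = e^(−1.9919) ≈ 0.136.

0.136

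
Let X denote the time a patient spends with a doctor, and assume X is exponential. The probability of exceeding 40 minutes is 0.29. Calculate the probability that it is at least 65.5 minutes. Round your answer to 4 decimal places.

0.1317

e^(−λ·40) = 0.29 ⇒ λ = −ln(0.29)/40 = 0.0309469.
P(X > 65.5) = e^(−0.0309469·65.5) = e^(−2.027) ≈ 0.1317.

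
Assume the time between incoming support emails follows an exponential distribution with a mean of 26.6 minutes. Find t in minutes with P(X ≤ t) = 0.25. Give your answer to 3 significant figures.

7.65

The rate is λ = 1/26.6 = 0.037594 per minute.
Set 1 − e^(−λt) = 0.25, so t = −ln(0.75)/λ = 0.28768/0.037594 ≈ 7.65234 minutes.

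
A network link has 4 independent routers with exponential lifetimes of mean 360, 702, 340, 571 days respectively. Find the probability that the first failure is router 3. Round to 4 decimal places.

Rates: λ_i = 1/mean_i → 0.00277778, 0.0014245, 0.00294118, 0.00175131; Σλ = 0.00889477.
P(router 3 first) = λ_3/Σλ = 0.00294118/0.00889477 ≈ 0.3307.

0.3307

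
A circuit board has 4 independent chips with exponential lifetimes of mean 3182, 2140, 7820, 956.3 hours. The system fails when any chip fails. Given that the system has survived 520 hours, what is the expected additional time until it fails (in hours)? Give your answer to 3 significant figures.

511

First-failure rate Σλ = 1/3182 + 1/2140 + 1/7820 + 1/956.3 = 0.00195513.
By memorylessness the expected residual is 1/Σλ = 511.475 hours, regardless of the 520 already elapsed.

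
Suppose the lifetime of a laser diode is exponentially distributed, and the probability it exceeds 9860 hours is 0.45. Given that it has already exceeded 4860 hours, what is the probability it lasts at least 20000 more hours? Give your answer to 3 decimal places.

From e^(−λ·9860) = 0.45, λ = −ln(0.45)/9860 = 0.0000809846.
Memoryless: P(X > 4860+20000 | X > 4860) = P(X > 20000) = e^(−0.0000809846·20000) ≈ 0.198.

0.198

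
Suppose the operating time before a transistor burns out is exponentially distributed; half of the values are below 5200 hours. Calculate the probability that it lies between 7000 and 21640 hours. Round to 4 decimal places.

For an exponential, median = ln(2)/λ, so λ = ln 2 / 5200 = 0.000133298 per hour.
P(7000 < X < 21640) = e^(−λ·7000) − e^(−λ·21640) = 0.39334 − 0.05588 ≈ 0.3375.

0.3375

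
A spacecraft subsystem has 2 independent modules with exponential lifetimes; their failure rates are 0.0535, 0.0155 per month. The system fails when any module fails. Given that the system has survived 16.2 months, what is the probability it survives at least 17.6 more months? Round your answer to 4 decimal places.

0.2969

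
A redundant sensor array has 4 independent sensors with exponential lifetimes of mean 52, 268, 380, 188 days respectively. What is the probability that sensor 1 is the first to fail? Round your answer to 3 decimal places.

0.622

Rates: λ_i = 1/mean_i → 0.0192308, 0.00373134, 0.00263158, 0.00531915; Σλ = 0.0309128.
P(sensor 1 first) = λ_1/Σλ = 0.0192308/0.0309128 ≈ 0.622.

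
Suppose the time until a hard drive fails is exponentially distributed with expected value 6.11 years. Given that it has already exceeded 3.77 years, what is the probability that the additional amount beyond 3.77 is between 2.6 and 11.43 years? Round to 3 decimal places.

The rate is λ = 1/6.11 = 0.163666 per year.
Memoryless: the residual past 3.77 is again Exp(λ).
P(2.6 < residual < 11.43) = e^(−λ·2.6) − e^(−λ·11.43) = 0.65342 − 0.15402 ≈ 0.499.

0.499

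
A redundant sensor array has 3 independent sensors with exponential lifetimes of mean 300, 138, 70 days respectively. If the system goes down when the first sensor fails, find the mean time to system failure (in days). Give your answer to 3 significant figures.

40.2

The first failure time is exponential with rate Σλ_i = 1/300 + 1/138 + 1/70 = 0.0248654 per day.
E[min] = 1/Σλ = 1/0.0248654 = 40.2165 days.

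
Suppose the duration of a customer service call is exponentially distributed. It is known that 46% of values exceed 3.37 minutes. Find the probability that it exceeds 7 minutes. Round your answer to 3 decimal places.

0.199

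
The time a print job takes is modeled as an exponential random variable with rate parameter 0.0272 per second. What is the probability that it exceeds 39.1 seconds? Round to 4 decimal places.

0.3452

P(X > 39.1) = e^(−λ·39.1) = e^(−1.0635) ≈ 0.3452.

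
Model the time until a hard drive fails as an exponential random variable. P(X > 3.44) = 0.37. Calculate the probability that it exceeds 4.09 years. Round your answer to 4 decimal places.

e^(−λ·3.44) = 0.37 ⇒ λ = −ln(0.37)/3.44 = 0.289027.
P(X > 4.09) = e^(−0.289027·4.09) = e^(−1.1821) ≈ 0.3066.

0.3066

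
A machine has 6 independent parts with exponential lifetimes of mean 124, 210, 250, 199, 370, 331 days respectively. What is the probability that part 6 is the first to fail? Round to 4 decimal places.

Rates: λ_i = 1/mean_i → 0.00806452, 0.0047619, 0.004, 0.00502513, 0.0027027, 0.00302115; Σλ = 0.0275754.
P(part 6 first) = λ_6/Σλ = 0.00302115/0.0275754 ≈ 0.1096.

0.1096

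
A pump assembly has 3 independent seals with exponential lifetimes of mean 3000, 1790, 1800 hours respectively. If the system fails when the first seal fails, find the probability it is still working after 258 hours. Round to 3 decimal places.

0.688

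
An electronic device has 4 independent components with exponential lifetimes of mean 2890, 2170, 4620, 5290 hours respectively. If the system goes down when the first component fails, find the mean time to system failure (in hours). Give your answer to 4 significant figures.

824.9

The first failure time is exponential with rate Σλ_i = 1/2890 + 1/2170 + 1/4620 + 1/5290 = 0.00121234 per hour.
E[min] = 1/Σλ = 1/0.00121234 = 824.854 hours.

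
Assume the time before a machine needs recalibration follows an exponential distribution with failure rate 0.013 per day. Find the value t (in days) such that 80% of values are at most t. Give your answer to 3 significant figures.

Set 1 − e^(−λt) = 0.8, so t = −ln(0.2)/λ = 1.6094/0.013 ≈ 123.803 days.

124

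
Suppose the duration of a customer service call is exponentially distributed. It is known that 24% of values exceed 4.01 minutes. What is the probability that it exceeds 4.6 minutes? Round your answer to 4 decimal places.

0.1945

e^(−λ·4.01) = 0.24 ⇒ λ = −ln(0.24)/4.01 = 0.355889.
P(X > 4.6) = e^(−0.355889·4.6) = e^(−1.6371) ≈ 0.1945.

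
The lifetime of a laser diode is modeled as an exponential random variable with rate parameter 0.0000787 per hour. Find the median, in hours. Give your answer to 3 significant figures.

Set 1 − e^(−λt) = 0.5, so t = −ln(0.5)/λ = 0.69315/0.0000787 ≈ 8807.46 hours.

8810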